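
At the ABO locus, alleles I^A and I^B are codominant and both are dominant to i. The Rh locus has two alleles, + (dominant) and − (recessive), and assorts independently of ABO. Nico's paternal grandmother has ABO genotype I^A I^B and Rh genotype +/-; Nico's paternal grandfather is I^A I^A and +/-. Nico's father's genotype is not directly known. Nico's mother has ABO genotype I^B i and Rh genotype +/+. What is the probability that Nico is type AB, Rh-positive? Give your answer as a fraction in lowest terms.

Nico's father's ABO genotype from I^A I^B × I^A I^A: 1/2 I^A I^A, 1/2 I^A I^B.
Crossing each possibility with the mother I^B i and summing P(type AB): 1/2·1/2 + 1/2·1/4 = 3/8.
Similarly for Rh via the father's Rh distribution: P(Rh+) = 1.
Independent loci: 3/8 × 1 = 3/8.

3/8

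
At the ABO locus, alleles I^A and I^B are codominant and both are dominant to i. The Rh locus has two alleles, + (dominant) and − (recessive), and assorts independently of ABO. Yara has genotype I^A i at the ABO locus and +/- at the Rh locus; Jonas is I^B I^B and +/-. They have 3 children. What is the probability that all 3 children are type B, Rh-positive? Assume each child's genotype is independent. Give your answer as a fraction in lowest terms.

ABO cross I^A i × I^B I^B → 1/2 B, 1/2 AB.
Rh cross +/- × +/- → 3/4 Rh+, 1/4 Rh-; so P(type B, Rh-positive) = 1/2 × 3/4 = 3/8 per child.
All 3 independent: (3/8)^3 = 27/512.

27/512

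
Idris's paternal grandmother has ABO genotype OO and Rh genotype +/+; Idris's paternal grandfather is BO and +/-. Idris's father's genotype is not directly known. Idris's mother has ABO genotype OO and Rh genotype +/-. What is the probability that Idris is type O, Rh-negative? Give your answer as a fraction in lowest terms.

3/32

Idris's father's ABO genotype from OO × BO: 1/2 BO, 1/2 OO.
Crossing each possibility with the mother OO and summing P(type O): 1/2·1/2 + 1/2·1 = 3/4.
Similarly for Rh via the father's Rh distribution: P(Rh-) = 1/8.
Independent loci: 3/4 × 1/8 = 3/32.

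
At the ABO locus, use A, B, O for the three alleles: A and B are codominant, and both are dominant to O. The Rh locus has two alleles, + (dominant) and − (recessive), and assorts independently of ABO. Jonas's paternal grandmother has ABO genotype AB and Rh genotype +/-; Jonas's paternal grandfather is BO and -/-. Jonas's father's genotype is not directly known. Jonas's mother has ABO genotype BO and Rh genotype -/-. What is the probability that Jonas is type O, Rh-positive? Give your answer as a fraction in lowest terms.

Jonas's father's ABO genotype from AB × BO: 1/4 AB, 1/4 AO, 1/4 BB, 1/4 BO.
Crossing each possibility with the mother BO and summing P(type O): 1/4·0 + 1/4·1/4 + 1/4·0 + 1/4·1/4 = 1/8.
Similarly for Rh via the father's Rh distribution: P(Rh+) = 1/4.
Independent loci: 1/8 × 1/4 = 1/32.

1/32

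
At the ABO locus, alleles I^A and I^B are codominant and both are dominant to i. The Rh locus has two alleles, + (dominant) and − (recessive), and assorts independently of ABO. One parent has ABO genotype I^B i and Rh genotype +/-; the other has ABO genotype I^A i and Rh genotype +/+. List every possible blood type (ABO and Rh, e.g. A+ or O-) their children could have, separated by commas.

Gametes from I^B i × I^A i give offspring ABO genotypes I^A I^B, I^A i, I^B i, i i, i.e. phenotypes O, A, B, AB.
Rh cross +/- × +/+ → phenotypes Rh+.
Combining independently: O+, A+, B+, AB+.

O+, A+, B+, AB+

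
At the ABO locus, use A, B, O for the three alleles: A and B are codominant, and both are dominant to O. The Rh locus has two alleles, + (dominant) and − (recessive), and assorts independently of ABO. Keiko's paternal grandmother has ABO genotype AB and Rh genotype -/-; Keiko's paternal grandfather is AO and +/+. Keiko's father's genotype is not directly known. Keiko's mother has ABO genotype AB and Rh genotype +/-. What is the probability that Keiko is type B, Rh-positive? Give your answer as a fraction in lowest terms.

3/16

Keiko's father's ABO genotype from AB × AO: 1/4 AA, 1/4 AB, 1/4 AO, 1/4 BO.
Crossing each possibility with the mother AB and summing P(type B): 1/4·0 + 1/4·1/4 + 1/4·1/4 + 1/4·1/2 = 1/4.
Similarly for Rh via the father's Rh distribution: P(Rh+) = 3/4.
Independent loci: 1/4 × 3/4 = 3/16.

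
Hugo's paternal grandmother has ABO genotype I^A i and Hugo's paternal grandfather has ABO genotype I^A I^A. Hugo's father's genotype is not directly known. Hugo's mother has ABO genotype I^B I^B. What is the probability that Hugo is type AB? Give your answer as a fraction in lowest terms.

Hugo's father's ABO genotype from I^A i × I^A I^A: 1/2 I^A I^A, 1/2 I^A i.
Crossing each possibility with the mother I^B I^B and summing P(type AB): 1/2·1 + 1/2·1/2 = 3/4.

3/4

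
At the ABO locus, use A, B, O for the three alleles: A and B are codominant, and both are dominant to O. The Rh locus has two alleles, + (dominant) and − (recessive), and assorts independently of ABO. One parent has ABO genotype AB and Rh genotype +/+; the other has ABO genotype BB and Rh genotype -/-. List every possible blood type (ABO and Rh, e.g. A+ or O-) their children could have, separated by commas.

B+, AB+

Gametes from AB × BB give offspring ABO genotypes AB, BB, i.e. phenotypes B, AB.
Rh cross +/+ × -/- → phenotypes Rh+.
Combining independently: B+, AB+.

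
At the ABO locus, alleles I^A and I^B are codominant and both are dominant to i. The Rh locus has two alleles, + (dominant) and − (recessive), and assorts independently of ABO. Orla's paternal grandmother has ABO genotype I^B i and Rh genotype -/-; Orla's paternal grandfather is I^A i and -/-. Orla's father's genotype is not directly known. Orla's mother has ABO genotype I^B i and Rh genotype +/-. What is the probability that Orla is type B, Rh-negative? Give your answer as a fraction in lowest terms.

Orla's father's ABO genotype from I^B i × I^A i: 1/4 I^A I^B, 1/4 I^A i, 1/4 I^B i, 1/4 i i.
Crossing each possibility with the mother I^B i and summing P(type B): 1/4·1/2 + 1/4·1/4 + 1/4·3/4 + 1/4·1/2 = 1/2.
Similarly for Rh via the father's Rh distribution: P(Rh-) = 1/2.
Independent loci: 1/2 × 1/2 = 1/4.

1/4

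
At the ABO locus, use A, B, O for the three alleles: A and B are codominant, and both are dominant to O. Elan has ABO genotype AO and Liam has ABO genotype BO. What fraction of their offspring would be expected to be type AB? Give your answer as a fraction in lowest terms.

1/4

ABO cross AO × BO → offspring phenotypes: 1/4 O, 1/4 A, 1/4 B, 1/4 AB.
So P(type AB) = 1/4.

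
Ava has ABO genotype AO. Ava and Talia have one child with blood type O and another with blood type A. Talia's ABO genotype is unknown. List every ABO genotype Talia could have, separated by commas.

AO, BO, OO

For each candidate genotype of Talia, check whether crossing it with AO can produce every observed child phenotype.
  AA → possible child types {A} ✗
  AB → possible child types {A, B, AB} ✗
  AO → possible child types {O, A} ✓
  BB → possible child types {B, AB} ✗
  BO → possible child types {O, A, B, AB} ✓
  OO → possible child types {O, A} ✓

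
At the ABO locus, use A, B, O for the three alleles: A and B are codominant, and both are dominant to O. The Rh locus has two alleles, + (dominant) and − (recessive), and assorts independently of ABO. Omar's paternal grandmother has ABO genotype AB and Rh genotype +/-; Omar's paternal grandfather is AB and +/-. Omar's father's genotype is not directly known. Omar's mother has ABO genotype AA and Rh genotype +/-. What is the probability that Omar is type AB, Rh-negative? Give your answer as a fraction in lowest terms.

1/8

Omar's father's ABO genotype from AB × AB: 1/4 AA, 1/2 AB, 1/4 BB.
Crossing each possibility with the mother AA and summing P(type AB): 1/4·0 + 1/2·1/2 + 1/4·1 = 1/2.
Similarly for Rh via the father's Rh distribution: P(Rh-) = 1/4.
Independent loci: 1/2 × 1/4 = 1/8.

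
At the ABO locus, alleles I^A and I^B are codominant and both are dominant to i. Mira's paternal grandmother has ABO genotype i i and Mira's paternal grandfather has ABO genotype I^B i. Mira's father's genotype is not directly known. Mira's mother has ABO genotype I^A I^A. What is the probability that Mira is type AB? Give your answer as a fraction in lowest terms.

Mira's father's ABO genotype from i i × I^B i: 1/2 I^B i, 1/2 i i.
Crossing each possibility with the mother I^A I^A and summing P(type AB): 1/2·1/2 + 1/2·0 = 1/4.

1/4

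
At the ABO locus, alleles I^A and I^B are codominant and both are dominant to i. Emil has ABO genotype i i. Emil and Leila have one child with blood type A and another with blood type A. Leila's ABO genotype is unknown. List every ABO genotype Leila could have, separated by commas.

For each candidate genotype of Leila, check whether crossing it with i i can produce every observed child phenotype.
  I^A I^A → possible child types {A} ✓
  I^A I^B → possible child types {A, B} ✓
  I^A i → possible child types {O, A} ✓
  I^B I^B → possible child types {B} ✗
  I^B i → possible child types {O, B} ✗
  i i → possible child types {O} ✗

I^A I^A, I^A I^B, I^A i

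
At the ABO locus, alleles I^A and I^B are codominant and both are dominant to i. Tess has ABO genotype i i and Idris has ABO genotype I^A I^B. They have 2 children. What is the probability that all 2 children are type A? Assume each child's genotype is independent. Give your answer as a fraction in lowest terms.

ABO cross i i × I^A I^B → 1/2 A, 1/2 B.
So P(type A) = 1/2 per child.
All 2 independent: (1/2)^2 = 1/4.

1/4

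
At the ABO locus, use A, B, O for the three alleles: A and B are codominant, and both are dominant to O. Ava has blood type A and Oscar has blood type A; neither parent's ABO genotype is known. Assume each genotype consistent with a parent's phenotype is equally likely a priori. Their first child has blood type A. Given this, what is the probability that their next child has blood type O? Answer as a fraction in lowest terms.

1/20

Possible genotypes: Ava ∈ {AA, AO}; Oscar ∈ {AA, AO}.
Weight each parental genotype pair by prior × P(type-A child):
  AA × AA: posterior weight 4/15; P(next child type O) = 0.
  AA × AO: posterior weight 4/15; P(next child type O) = 0.
  AO × AA: posterior weight 4/15; P(next child type O) = 0.
  AO × AO: posterior weight 1/5; P(next child type O) = 1/4.
Weighted sum = 1/20.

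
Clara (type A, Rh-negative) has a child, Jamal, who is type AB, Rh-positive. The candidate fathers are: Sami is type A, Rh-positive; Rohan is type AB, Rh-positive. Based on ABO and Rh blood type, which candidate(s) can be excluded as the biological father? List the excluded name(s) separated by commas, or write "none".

Sami

A candidate is excluded only if no genotype consistent with his phenotype could produce a type AB, Rh-positive child with a type A, Rh-negative mother.
Sami (type A, Rh+): no genotype consistent with that phenotype can produce a type-AB Rh+ child with a type-A mother.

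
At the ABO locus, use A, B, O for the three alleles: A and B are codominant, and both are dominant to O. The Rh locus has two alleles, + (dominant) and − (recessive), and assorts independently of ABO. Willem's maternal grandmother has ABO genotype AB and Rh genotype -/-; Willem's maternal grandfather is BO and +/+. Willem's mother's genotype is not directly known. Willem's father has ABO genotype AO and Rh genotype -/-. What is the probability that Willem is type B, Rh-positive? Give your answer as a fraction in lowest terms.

Willem's mother's ABO genotype from AB × BO: 1/4 AB, 1/4 AO, 1/4 BB, 1/4 BO.
Crossing each possibility with the father AO and summing P(type B): 1/4·1/4 + 1/4·0 + 1/4·1/2 + 1/4·1/4 = 1/4.
Similarly for Rh via the mother's Rh distribution: P(Rh+) = 1/2.
Independent loci: 1/4 × 1/2 = 1/8.

1/8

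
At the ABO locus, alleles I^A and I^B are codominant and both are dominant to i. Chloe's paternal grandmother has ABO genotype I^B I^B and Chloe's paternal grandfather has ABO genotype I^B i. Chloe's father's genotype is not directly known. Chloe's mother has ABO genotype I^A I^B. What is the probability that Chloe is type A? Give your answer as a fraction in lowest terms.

1/8

Chloe's father's ABO genotype from I^B I^B × I^B i: 1/2 I^B I^B, 1/2 I^B i.
Crossing each possibility with the mother I^A I^B and summing P(type A): 1/2·0 + 1/2·1/4 = 1/8.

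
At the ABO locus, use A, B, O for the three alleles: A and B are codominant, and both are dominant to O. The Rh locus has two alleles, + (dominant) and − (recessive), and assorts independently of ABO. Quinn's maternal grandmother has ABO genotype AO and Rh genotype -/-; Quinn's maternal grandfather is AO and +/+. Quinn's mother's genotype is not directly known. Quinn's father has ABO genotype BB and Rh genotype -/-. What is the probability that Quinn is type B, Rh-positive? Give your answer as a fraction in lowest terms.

1/4

Quinn's mother's ABO genotype from AO × AO: 1/4 AA, 1/2 AO, 1/4 OO.
Crossing each possibility with the father BB and summing P(type B): 1/4·0 + 1/2·1/2 + 1/4·1 = 1/2.
Similarly for Rh via the mother's Rh distribution: P(Rh+) = 1/2.
Independent loci: 1/2 × 1/2 = 1/4.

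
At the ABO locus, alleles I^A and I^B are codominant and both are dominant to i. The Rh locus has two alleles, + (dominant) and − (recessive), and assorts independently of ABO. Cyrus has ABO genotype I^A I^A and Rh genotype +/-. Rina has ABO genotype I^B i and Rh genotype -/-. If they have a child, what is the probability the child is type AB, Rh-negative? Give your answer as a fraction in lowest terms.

1/4

ABO cross I^A I^A × I^B i → offspring phenotypes: 1/2 A, 1/2 AB.
Rh cross +/- × -/- → 1/2 Rh+, 1/2 Rh-.
Independent loci: P(type AB, Rh-negative) = 1/2 × 1/2 = 1/4.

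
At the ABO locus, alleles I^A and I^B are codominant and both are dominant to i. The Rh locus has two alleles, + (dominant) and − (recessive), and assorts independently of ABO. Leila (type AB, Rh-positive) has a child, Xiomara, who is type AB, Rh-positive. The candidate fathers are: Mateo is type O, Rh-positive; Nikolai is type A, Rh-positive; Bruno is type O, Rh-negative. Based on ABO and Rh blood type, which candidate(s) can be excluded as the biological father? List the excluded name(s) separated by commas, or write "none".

Mateo, Bruno

A candidate is excluded only if no genotype consistent with his phenotype could produce a type AB, Rh-positive child with a type AB, Rh-positive mother.
Mateo (type O, Rh+): no genotype consistent with that phenotype can produce a type-AB Rh+ child with a type-AB mother.
Bruno (type O, Rh-): no genotype consistent with that phenotype can produce a type-AB Rh+ child with a type-AB mother.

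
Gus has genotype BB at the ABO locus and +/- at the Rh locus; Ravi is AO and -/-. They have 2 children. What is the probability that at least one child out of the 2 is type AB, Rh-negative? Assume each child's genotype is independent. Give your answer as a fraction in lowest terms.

7/16

ABO cross BB × AO → 1/2 B, 1/2 AB.
Rh cross +/- × -/- → 1/2 Rh+, 1/2 Rh-; so P(type AB, Rh-negative) = 1/2 × 1/2 = 1/4 per child.
P(none) = (3/4)^2 = 9/16; P(at least one) = 1 − 9/16 = 7/16.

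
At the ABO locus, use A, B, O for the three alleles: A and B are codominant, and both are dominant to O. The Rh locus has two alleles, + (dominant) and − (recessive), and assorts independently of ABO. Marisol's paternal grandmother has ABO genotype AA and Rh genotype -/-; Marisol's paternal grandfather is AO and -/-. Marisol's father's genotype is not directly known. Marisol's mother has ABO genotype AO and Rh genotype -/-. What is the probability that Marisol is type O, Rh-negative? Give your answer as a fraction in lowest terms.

Marisol's father's ABO genotype from AA × AO: 1/2 AA, 1/2 AO.
Crossing each possibility with the mother AO and summing P(type O): 1/2·0 + 1/2·1/4 = 1/8.
Similarly for Rh via the father's Rh distribution: P(Rh-) = 1.
Independent loci: 1/8 × 1 = 1/8.

1/8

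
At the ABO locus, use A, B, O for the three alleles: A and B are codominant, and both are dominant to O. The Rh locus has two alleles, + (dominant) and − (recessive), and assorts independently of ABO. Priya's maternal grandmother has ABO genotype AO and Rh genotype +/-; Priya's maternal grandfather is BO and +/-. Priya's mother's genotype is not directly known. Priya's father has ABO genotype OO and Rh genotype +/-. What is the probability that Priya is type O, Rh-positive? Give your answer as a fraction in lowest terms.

3/8

Priya's mother's ABO genotype from AO × BO: 1/4 AB, 1/4 AO, 1/4 BO, 1/4 OO.
Crossing each possibility with the father OO and summing P(type O): 1/4·0 + 1/4·1/2 + 1/4·1/2 + 1/4·1 = 1/2.
Similarly for Rh via the mother's Rh distribution: P(Rh+) = 3/4.
Independent loci: 1/2 × 3/4 = 3/8.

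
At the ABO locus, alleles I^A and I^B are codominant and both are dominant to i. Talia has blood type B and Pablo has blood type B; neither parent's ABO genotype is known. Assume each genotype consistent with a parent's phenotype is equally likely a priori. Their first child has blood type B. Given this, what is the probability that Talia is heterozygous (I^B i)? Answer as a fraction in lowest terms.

Possible genotypes: Talia ∈ {I^B I^B, I^B i}; Pablo ∈ {I^B I^B, I^B i}.
Weight each parental genotype pair by prior × P(type-B child):
  I^B I^B × I^B I^B: posterior weight 4/15.
  I^B I^B × I^B i: posterior weight 4/15.
  I^B i × I^B I^B: posterior weight 4/15.
  I^B i × I^B i: posterior weight 1/5.
Sum the posterior weight over pairs where Talia is I^B i: 7/15.

7/15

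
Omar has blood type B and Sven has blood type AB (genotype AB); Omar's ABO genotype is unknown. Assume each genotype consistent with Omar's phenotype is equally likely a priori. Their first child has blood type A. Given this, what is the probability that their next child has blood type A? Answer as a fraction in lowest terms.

1/4

Possible genotypes: Omar ∈ {BB, BO}; Sven ∈ {AB}.
Weight each parental genotype pair by prior × P(type-A child):
  BO × AB: posterior weight 1; P(next child type A) = 1/4.
Weighted sum = 1/4.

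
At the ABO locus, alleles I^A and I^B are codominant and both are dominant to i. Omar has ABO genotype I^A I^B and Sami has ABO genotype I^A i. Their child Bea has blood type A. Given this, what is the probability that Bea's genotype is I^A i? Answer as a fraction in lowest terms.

Cross I^A I^B × I^A i → 1/4 I^A I^A, 1/4 I^A I^B, 1/4 I^A i, 1/4 I^B i.
Type-A genotypes among offspring: I^A I^A (1/4), I^A i (1/4); total 1/2.
P(I^A i | type A) = (1/4) / (1/2) = 1/2.

1/2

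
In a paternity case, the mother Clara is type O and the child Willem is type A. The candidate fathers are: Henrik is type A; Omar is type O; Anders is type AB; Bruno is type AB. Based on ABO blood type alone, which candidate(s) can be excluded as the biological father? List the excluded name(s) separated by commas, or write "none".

A candidate is excluded only if no genotype consistent with his phenotype could produce a type A child with a type O mother.
Omar (type O): no genotype consistent with that phenotype can produce a type-A child with a type-O mother.

Omar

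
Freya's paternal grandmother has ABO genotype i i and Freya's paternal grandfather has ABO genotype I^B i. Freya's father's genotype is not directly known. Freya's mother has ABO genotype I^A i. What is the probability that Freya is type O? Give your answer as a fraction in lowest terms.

3/8

Freya's father's ABO genotype from i i × I^B i: 1/2 I^B i, 1/2 i i.
Crossing each possibility with the mother I^A i and summing P(type O): 1/2·1/4 + 1/2·1/2 = 3/8.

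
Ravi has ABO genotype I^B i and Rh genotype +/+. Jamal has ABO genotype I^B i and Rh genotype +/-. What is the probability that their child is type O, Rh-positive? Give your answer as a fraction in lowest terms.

ABO cross I^B i × I^B i → offspring phenotypes: 1/4 O, 3/4 B.
Rh cross +/+ × +/- → 1 Rh+.
Independent loci: P(type O, Rh-positive) = 1/4 × 1 = 1/4.

1/4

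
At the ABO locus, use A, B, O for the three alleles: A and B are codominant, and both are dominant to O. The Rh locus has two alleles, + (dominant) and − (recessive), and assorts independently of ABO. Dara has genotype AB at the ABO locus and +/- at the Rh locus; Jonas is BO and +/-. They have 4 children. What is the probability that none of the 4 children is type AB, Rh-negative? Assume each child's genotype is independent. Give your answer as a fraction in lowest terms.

ABO cross AB × BO → 1/4 A, 1/2 B, 1/4 AB.
Rh cross +/- × +/- → 3/4 Rh+, 1/4 Rh-; so P(type AB, Rh-negative) = 1/4 × 1/4 = 1/16 per child.
P(not type AB, Rh-negative) = 15/16 for one child; (15/16)^4 = 50625/65536.

50625/65536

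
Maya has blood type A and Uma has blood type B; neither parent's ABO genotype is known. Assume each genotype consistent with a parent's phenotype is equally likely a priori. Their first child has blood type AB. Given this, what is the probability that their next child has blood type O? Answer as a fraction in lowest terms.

Possible genotypes: Maya ∈ {I^A I^A, I^A i}; Uma ∈ {I^B I^B, I^B i}.
Weight each parental genotype pair by prior × P(type-AB child):
  I^A I^A × I^B I^B: posterior weight 4/9; P(next child type O) = 0.
  I^A I^A × I^B i: posterior weight 2/9; P(next child type O) = 0.
  I^A i × I^B I^B: posterior weight 2/9; P(next child type O) = 0.
  I^A i × I^B i: posterior weight 1/9; P(next child type O) = 1/4.
Weighted sum = 1/36.

1/36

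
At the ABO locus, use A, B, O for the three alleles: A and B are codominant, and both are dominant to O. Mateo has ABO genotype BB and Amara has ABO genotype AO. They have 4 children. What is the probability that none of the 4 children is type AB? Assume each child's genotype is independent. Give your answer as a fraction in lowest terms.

1/16

ABO cross BB × AO → 1/2 B, 1/2 AB.
So P(type AB) = 1/2 per child.
P(not type AB) = 1/2 for one child; (1/2)^4 = 1/16.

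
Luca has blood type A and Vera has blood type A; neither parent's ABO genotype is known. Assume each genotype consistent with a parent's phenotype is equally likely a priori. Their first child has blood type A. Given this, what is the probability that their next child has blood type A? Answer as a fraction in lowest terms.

Possible genotypes: Luca ∈ {I^A I^A, I^A i}; Vera ∈ {I^A I^A, I^A i}.
Weight each parental genotype pair by prior × P(type-A child):
  I^A I^A × I^A I^A: posterior weight 4/15; P(next child type A) = 1.
  I^A I^A × I^A i: posterior weight 4/15; P(next child type A) = 1.
  I^A i × I^A I^A: posterior weight 4/15; P(next child type A) = 1.
  I^A i × I^A i: posterior weight 1/5; P(next child type A) = 3/4.
Weighted sum = 19/20.

19/20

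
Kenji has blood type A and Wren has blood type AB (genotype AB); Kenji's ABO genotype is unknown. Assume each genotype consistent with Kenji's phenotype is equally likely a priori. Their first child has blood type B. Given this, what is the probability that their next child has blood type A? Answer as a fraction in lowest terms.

Possible genotypes: Kenji ∈ {AA, AO}; Wren ∈ {AB}.
Weight each parental genotype pair by prior × P(type-B child):
  AO × AB: posterior weight 1; P(next child type A) = 1/2.
Weighted sum = 1/2.

1/2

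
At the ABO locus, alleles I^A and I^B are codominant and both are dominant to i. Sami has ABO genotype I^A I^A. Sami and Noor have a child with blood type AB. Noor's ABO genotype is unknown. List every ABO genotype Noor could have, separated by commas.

For each candidate genotype of Noor, check whether crossing it with I^A I^A can produce every observed child phenotype.
  I^A I^A → possible child types {A} ✗
  I^A I^B → possible child types {A, AB} ✓
  I^A i → possible child types {A} ✗
  I^B I^B → possible child types {AB} ✓
  I^B i → possible child types {A, AB} ✓
  i i → possible child types {A} ✗

I^A I^B, I^B I^B, I^B i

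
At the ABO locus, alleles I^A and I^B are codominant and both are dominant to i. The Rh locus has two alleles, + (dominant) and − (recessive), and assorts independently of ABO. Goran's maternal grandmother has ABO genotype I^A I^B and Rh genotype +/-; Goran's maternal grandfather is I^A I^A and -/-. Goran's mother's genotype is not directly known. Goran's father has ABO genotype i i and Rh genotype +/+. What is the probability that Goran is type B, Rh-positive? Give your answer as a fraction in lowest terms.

Goran's mother's ABO genotype from I^A I^B × I^A I^A: 1/2 I^A I^A, 1/2 I^A I^B.
Crossing each possibility with the father i i and summing P(type B): 1/2·0 + 1/2·1/2 = 1/4.
Similarly for Rh via the mother's Rh distribution: P(Rh+) = 1.
Independent loci: 1/4 × 1 = 1/4.

1/4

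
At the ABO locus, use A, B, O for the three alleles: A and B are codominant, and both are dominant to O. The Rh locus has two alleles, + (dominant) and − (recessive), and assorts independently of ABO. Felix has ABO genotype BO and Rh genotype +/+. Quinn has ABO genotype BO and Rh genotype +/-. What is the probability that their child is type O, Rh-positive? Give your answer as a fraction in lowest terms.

ABO cross BO × BO → offspring phenotypes: 1/4 O, 3/4 B.
Rh cross +/+ × +/- → 1 Rh+.
Independent loci: P(type O, Rh-positive) = 1/4 × 1 = 1/4.

1/4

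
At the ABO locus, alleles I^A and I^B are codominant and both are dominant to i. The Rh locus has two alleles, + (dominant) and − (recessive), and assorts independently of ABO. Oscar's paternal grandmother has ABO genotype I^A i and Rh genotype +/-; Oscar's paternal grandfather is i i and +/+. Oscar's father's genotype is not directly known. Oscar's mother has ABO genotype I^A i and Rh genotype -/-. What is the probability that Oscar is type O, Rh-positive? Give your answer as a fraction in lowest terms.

9/32

Oscar's father's ABO genotype from I^A i × i i: 1/2 I^A i, 1/2 i i.
Crossing each possibility with the mother I^A i and summing P(type O): 1/2·1/4 + 1/2·1/2 = 3/8.
Similarly for Rh via the father's Rh distribution: P(Rh+) = 3/4.
Independent loci: 3/8 × 3/4 = 9/32.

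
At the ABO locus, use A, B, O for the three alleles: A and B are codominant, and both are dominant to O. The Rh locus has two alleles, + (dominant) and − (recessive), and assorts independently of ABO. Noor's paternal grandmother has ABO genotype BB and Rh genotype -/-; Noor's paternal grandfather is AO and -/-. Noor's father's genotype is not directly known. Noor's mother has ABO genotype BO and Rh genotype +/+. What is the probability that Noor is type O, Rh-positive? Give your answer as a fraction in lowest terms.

1/8

Noor's father's ABO genotype from BB × AO: 1/2 AB, 1/2 BO.
Crossing each possibility with the mother BO and summing P(type O): 1/2·0 + 1/2·1/4 = 1/8.
Similarly for Rh via the father's Rh distribution: P(Rh+) = 1.
Independent loci: 1/8 × 1 = 1/8.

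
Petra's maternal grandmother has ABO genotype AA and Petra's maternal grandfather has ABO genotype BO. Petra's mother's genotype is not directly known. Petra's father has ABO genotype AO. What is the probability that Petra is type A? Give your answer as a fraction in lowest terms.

Petra's mother's ABO genotype from AA × BO: 1/2 AB, 1/2 AO.
Crossing each possibility with the father AO and summing P(type A): 1/2·1/2 + 1/2·3/4 = 5/8.

5/8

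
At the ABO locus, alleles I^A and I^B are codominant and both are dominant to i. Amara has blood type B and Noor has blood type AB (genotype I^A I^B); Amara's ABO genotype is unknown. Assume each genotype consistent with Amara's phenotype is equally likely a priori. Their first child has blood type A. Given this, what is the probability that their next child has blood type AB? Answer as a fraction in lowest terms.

1/4

Possible genotypes: Amara ∈ {I^B I^B, I^B i}; Noor ∈ {I^A I^B}.
Weight each parental genotype pair by prior × P(type-A child):
  I^B i × I^A I^B: posterior weight 1; P(next child type AB) = 1/4.
Weighted sum = 1/4.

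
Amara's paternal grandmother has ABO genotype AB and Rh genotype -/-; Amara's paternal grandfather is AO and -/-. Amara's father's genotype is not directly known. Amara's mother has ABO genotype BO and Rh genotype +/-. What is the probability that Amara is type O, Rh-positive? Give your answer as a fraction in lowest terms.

1/16

Amara's father's ABO genotype from AB × AO: 1/4 AA, 1/4 AB, 1/4 AO, 1/4 BO.
Crossing each possibility with the mother BO and summing P(type O): 1/4·0 + 1/4·0 + 1/4·1/4 + 1/4·1/4 = 1/8.
Similarly for Rh via the father's Rh distribution: P(Rh+) = 1/2.
Independent loci: 1/8 × 1/2 = 1/16.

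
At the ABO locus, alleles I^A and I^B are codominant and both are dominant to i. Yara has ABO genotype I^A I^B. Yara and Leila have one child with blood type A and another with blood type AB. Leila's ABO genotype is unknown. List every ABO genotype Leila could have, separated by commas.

For each candidate genotype of Leila, check whether crossing it with I^A I^B can produce every observed child phenotype.
  I^A I^A → possible child types {A, AB} ✓
  I^A I^B → possible child types {A, B, AB} ✓
  I^A i → possible child types {A, B, AB} ✓
  I^B I^B → possible child types {B, AB} ✗
  I^B i → possible child types {A, B, AB} ✓
  i i → possible child types {A, B} ✗

I^A I^A, I^A I^B, I^A i, I^B i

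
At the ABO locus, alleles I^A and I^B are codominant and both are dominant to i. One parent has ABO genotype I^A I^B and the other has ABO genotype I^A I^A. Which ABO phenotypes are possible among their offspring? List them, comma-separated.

Gametes from I^A I^B × I^A I^A give offspring ABO genotypes I^A I^A, I^A I^B, i.e. phenotypes A, AB.

A, AB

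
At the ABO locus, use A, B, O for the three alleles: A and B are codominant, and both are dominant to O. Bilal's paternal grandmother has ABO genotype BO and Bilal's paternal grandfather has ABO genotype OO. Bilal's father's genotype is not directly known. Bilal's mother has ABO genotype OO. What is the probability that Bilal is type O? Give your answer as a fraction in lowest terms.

Bilal's father's ABO genotype from BO × OO: 1/2 BO, 1/2 OO.
Crossing each possibility with the mother OO and summing P(type O): 1/2·1/2 + 1/2·1 = 3/4.

3/4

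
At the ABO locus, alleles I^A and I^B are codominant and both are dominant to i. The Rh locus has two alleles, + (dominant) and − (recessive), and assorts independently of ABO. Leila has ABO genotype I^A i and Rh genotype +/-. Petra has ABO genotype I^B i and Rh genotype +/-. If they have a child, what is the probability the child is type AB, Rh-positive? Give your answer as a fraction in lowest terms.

ABO cross I^A i × I^B i → offspring phenotypes: 1/4 O, 1/4 A, 1/4 B, 1/4 AB.
Rh cross +/- × +/- → 3/4 Rh+, 1/4 Rh-.
Independent loci: P(type AB, Rh-positive) = 1/4 × 3/4 = 3/16.

3/16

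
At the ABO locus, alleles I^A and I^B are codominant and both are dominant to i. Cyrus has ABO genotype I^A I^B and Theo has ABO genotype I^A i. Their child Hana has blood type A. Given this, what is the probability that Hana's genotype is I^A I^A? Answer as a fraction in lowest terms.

1/2

Cross I^A I^B × I^A i → 1/4 I^A I^A, 1/4 I^A I^B, 1/4 I^A i, 1/4 I^B i.
Type-A genotypes among offspring: I^A I^A (1/4), I^A i (1/4); total 1/2.
P(I^A I^A | type A) = (1/4) / (1/2) = 1/2.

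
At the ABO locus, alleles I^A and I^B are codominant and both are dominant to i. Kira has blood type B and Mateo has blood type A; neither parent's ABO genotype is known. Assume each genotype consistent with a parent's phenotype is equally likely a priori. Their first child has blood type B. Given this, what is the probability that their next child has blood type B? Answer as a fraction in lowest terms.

Possible genotypes: Kira ∈ {I^B I^B, I^B i}; Mateo ∈ {I^A I^A, I^A i}.
Weight each parental genotype pair by prior × P(type-B child):
  I^B I^B × I^A i: posterior weight 2/3; P(next child type B) = 1/2.
  I^B i × I^A i: posterior weight 1/3; P(next child type B) = 1/4.
Weighted sum = 5/12.

5/12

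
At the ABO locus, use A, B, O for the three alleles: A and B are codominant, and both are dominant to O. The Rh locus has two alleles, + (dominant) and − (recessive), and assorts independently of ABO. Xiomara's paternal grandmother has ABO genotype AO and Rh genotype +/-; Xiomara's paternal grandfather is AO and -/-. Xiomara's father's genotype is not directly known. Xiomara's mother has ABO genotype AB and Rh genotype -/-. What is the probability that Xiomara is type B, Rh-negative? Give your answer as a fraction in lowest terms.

3/16

Xiomara's father's ABO genotype from AO × AO: 1/4 AA, 1/2 AO, 1/4 OO.
Crossing each possibility with the mother AB and summing P(type B): 1/4·0 + 1/2·1/4 + 1/4·1/2 = 1/4.
Similarly for Rh via the father's Rh distribution: P(Rh-) = 3/4.
Independent loci: 1/4 × 3/4 = 3/16.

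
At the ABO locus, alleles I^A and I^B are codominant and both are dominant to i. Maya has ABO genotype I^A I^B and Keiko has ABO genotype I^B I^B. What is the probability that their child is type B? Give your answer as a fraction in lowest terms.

ABO cross I^A I^B × I^B I^B → offspring phenotypes: 1/2 B, 1/2 AB.
So P(type B) = 1/2.

1/2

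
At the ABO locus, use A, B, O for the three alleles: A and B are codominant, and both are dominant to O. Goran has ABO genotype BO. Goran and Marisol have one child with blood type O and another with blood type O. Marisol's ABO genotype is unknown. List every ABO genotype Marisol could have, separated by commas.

AO, BO, OO

For each candidate genotype of Marisol, check whether crossing it with BO can produce every observed child phenotype.
  AA → possible child types {A, AB} ✗
  AB → possible child types {A, B, AB} ✗
  AO → possible child types {O, A, B, AB} ✓
  BB → possible child types {B} ✗
  BO → possible child types {O, B} ✓
  OO → possible child types {O, B} ✓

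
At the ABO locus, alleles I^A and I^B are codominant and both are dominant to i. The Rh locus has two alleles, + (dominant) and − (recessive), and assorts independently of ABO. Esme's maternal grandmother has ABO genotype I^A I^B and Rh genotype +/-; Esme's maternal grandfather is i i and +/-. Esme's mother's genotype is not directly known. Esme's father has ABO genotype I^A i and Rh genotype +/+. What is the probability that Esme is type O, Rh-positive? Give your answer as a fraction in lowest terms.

Esme's mother's ABO genotype from I^A I^B × i i: 1/2 I^A i, 1/2 I^B i.
Crossing each possibility with the father I^A i and summing P(type O): 1/2·1/4 + 1/2·1/4 = 1/4.
Similarly for Rh via the mother's Rh distribution: P(Rh+) = 1.
Independent loci: 1/4 × 1 = 1/4.

1/4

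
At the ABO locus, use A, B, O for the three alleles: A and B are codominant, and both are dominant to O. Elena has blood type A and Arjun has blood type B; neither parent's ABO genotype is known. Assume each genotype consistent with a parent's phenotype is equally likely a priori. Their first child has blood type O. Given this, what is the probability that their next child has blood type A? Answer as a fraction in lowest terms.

Possible genotypes: Elena ∈ {AA, AO}; Arjun ∈ {BB, BO}.
Weight each parental genotype pair by prior × P(type-O child):
  AO × BO: posterior weight 1; P(next child type A) = 1/4.
Weighted sum = 1/4.

1/4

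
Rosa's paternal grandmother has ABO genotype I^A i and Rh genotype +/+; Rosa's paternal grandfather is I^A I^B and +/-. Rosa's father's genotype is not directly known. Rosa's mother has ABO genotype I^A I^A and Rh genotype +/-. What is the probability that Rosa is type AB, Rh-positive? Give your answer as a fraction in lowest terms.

7/32

Rosa's father's ABO genotype from I^A i × I^A I^B: 1/4 I^A I^A, 1/4 I^A I^B, 1/4 I^A i, 1/4 I^B i.
Crossing each possibility with the mother I^A I^A and summing P(type AB): 1/4·0 + 1/4·1/2 + 1/4·0 + 1/4·1/2 = 1/4.
Similarly for Rh via the father's Rh distribution: P(Rh+) = 7/8.
Independent loci: 1/4 × 7/8 = 7/32.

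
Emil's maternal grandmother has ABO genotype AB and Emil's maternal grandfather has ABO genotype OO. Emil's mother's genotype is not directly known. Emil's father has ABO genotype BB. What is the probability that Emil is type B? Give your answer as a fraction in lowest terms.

3/4

Emil's mother's ABO genotype from AB × OO: 1/2 AO, 1/2 BO.
Crossing each possibility with the father BB and summing P(type B): 1/2·1/2 + 1/2·1 = 3/4.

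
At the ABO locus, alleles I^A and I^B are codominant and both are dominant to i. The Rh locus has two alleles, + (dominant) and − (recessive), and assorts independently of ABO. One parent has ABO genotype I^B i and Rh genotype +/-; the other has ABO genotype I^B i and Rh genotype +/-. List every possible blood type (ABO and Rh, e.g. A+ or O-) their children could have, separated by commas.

Gametes from I^B i × I^B i give offspring ABO genotypes I^B I^B, I^B i, i i, i.e. phenotypes O, B.
Rh cross +/- × +/- → phenotypes Rh+, Rh-.
Combining independently: O+, O-, B+, B-.

O+, O-, B+, B-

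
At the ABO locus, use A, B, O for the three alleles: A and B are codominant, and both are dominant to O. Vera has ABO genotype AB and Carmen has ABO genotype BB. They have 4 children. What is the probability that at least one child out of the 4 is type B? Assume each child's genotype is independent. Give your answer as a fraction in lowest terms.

15/16

ABO cross AB × BB → 1/2 B, 1/2 AB.
So P(type B) = 1/2 per child.
P(none) = (1/2)^4 = 1/16; P(at least one) = 1 − 1/16 = 15/16.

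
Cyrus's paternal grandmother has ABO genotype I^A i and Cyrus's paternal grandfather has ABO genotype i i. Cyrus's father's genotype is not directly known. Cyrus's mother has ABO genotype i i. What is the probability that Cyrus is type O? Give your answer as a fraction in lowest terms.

Cyrus's father's ABO genotype from I^A i × i i: 1/2 I^A i, 1/2 i i.
Crossing each possibility with the mother i i and summing P(type O): 1/2·1/2 + 1/2·1 = 3/4.

3/4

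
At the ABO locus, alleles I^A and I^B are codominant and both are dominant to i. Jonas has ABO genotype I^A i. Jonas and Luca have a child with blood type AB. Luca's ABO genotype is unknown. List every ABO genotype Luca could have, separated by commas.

For each candidate genotype of Luca, check whether crossing it with I^A i can produce every observed child phenotype.
  I^A I^A → possible child types {A} ✗
  I^A I^B → possible child types {A, B, AB} ✓
  I^A i → possible child types {O, A} ✗
  I^B I^B → possible child types {B, AB} ✓
  I^B i → possible child types {O, A, B, AB} ✓
  i i → possible child types {O, A} ✗

I^A I^B, I^B I^B, I^B i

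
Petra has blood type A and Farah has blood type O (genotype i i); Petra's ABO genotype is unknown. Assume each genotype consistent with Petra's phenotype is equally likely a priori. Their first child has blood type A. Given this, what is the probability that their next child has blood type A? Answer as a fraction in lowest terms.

Possible genotypes: Petra ∈ {I^A I^A, I^A i}; Farah ∈ {i i}.
Weight each parental genotype pair by prior × P(type-A child):
  I^A I^A × i i: posterior weight 2/3; P(next child type A) = 1.
  I^A i × i i: posterior weight 1/3; P(next child type A) = 1/2.
Weighted sum = 5/6.

5/6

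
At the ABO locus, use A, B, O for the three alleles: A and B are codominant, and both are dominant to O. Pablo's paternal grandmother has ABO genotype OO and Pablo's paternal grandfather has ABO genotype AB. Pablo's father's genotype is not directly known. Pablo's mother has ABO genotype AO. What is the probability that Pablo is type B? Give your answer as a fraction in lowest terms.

1/8

Pablo's father's ABO genotype from OO × AB: 1/2 AO, 1/2 BO.
Crossing each possibility with the mother AO and summing P(type B): 1/2·0 + 1/2·1/4 = 1/8.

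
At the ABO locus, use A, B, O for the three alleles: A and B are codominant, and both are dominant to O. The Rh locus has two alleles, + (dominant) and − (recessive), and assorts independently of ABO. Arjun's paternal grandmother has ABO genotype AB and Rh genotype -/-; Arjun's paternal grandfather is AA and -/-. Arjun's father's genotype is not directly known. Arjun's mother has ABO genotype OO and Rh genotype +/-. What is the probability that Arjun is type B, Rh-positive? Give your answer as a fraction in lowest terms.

1/8

Arjun's father's ABO genotype from AB × AA: 1/2 AA, 1/2 AB.
Crossing each possibility with the mother OO and summing P(type B): 1/2·0 + 1/2·1/2 = 1/4.
Similarly for Rh via the father's Rh distribution: P(Rh+) = 1/2.
Independent loci: 1/4 × 1/2 = 1/8.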